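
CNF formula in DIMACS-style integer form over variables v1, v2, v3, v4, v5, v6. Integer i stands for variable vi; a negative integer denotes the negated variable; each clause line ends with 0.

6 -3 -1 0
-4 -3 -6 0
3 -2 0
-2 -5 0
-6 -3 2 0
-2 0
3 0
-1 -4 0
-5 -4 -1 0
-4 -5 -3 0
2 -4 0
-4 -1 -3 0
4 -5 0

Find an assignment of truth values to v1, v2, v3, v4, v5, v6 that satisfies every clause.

v1=0, v2=0, v3=1, v4=0, v5=0, v6=0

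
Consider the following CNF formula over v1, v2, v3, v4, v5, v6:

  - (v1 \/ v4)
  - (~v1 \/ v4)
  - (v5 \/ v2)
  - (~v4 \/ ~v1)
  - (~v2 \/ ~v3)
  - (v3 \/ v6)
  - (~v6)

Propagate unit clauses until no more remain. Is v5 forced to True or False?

True

(~v6) is a unit clause: v6 = False.
In (v6 \/ v3), v6 is now false; v3 must hold, so v3 = True.
(~v2 \/ ~v3) with v3 = True leaves only ~v2, so v2 = False.
(v5 \/ v2): since v2 = False, the clause reduces to (v5). v5 = True.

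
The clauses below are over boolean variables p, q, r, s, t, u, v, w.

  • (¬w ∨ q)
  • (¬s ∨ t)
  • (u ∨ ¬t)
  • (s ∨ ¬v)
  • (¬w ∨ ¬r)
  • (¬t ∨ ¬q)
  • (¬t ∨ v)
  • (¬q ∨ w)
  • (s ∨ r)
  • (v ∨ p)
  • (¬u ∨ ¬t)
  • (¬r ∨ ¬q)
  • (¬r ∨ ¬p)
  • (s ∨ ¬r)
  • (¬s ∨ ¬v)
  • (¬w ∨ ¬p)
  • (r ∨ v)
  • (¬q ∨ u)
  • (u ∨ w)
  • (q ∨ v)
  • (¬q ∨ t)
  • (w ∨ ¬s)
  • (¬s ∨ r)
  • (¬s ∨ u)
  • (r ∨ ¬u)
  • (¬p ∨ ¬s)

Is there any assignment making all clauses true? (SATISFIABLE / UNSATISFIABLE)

UNSATISFIABLE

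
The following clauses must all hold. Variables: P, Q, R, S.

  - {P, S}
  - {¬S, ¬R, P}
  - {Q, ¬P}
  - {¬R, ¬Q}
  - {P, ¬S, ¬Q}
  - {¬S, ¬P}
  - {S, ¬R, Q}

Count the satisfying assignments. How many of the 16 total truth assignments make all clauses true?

The models are:
  P=0 Q=0 R=0 S=1
  P=1 Q=1 R=0 S=0
Count: 2.

2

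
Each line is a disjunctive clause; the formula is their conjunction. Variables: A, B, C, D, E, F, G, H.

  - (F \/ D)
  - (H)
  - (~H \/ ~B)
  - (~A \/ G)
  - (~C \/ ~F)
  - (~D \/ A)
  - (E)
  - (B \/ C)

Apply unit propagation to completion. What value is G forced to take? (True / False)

True

Unit clause (H) sets H = True.
In (~B \/ ~H), ~H is now false; ~B must hold, so B = False.
Unit clause (E) sets E = True.
In (C \/ B), B is now false; C must hold, so C = True.
(~C \/ ~F): since C = True, the clause reduces to (~F). F = False.
From (D \/ F) and F = False: D = True.
In (A \/ ~D), ~D is now false; A must hold, so A = True.
In (~A \/ G), ~A is now false; G must hold, so G = True.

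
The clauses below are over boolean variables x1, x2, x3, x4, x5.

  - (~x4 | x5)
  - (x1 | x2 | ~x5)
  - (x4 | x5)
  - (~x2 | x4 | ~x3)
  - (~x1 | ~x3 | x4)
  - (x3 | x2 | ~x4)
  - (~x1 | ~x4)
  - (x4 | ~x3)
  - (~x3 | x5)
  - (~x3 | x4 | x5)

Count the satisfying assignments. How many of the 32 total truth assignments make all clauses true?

5

The models are:
  x1=F x2=T x3=F x4=F x5=T
  x1=F x2=T x3=F x4=T x5=T
  x1=F x2=T x3=T x4=T x5=T
  x1=T x2=F x3=F x4=F x5=T
  x1=T x2=T x3=F x4=F x5=T
That's 5 in total.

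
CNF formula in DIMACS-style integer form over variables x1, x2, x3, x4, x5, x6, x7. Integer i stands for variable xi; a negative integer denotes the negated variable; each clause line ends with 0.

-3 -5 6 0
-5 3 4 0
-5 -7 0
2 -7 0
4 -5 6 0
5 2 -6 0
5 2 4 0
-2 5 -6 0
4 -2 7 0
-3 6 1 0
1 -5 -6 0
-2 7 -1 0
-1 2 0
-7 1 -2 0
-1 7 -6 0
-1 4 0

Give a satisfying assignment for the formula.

x4 occurs only positively in the remaining clauses — set x4 = True.
Branch on x1: take x1 = False.
Try x2 = True.
  then x7 is forced to False.
The remaining clauses are satisfied by x3 = False, x5 = False, x6 = False.
Every clause has at least one true literal under this assignment.
Check each clause:
  1. (x6 ∨ ¬x3 ∨ ¬x5) — ¬x5 is true.
  2. (x3 ∨ ¬x5 ∨ x4) — ¬x5 is true.
  3. (¬x5 ∨ ¬x7) — ¬x7 is true.
  4. (¬x7 ∨ x2) — ¬x7 is true.
  5. (¬x5 ∨ x4 ∨ x6) — ¬x5 is true.
  6. (x5 ∨ x2 ∨ ¬x6) — ¬x6 is true.
  7. (x2 ∨ x5 ∨ x4) — x2 is true.
  8. (¬x2 ∨ x5 ∨ ¬x6) — ¬x6 is true.
  9. (¬x2 ∨ x7 ∨ x4) — x4 is true.
  10. (x6 ∨ ¬x3 ∨ x1) — ¬x3 is true.
  11. (¬x5 ∨ ¬x6 ∨ x1) — ¬x6 is true.
  12. (x7 ∨ ¬x1 ∨ ¬x2) — ¬x1 is true.
  13. (x2 ∨ ¬x1) — x2 is true.
  14. (¬x2 ∨ ¬x7 ∨ x1) — ¬x7 is true.
  15. (x7 ∨ ¬x1 ∨ ¬x6) — ¬x6 is true.
  16. (x4 ∨ ¬x1) — x4 is true.

x1=False, x2=True, x3=False, x4=True, x5=False, x6=False, x7=False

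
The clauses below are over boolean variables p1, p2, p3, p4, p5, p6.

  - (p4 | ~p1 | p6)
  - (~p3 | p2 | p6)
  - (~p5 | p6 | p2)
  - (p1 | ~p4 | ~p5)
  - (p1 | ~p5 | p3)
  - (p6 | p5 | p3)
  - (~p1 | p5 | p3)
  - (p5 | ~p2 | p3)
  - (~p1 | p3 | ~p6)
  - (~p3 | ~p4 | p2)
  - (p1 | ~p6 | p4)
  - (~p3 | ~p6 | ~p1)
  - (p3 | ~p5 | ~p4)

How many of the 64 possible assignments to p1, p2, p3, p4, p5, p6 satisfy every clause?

7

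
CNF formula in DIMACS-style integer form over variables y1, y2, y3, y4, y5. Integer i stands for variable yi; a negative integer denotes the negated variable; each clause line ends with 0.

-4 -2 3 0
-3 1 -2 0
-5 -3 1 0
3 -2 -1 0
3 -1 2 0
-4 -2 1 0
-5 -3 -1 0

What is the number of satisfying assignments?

12

Split on y1, then y3.
  y1=1, y3=1: remaining (y2,y4,y5) ∈ {(0,0,0); (0,1,0); (1,0,0); (1,1,0)} — 4.
  y1=1, y3=0: a clause becomes empty — 0.
  y1=0, y3=1: remaining (y2,y4,y5) ∈ {(0,0,0); (0,1,0)} — 2.
  y1=0, y3=0: y5 free; 3 ways for (y2,y4) × 2^1 = 6.
Total: 4 + 0 + 2 + 6 = 12.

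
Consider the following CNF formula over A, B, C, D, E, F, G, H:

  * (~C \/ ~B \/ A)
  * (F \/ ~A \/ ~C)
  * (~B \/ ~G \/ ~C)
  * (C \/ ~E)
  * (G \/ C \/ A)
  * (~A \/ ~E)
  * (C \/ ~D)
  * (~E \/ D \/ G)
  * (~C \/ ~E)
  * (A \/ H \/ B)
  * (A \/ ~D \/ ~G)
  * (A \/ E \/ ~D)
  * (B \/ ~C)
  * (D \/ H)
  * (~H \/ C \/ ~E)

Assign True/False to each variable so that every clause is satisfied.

A=1, B=1, C=0, D=0, E=0, F=1, G=0, H=1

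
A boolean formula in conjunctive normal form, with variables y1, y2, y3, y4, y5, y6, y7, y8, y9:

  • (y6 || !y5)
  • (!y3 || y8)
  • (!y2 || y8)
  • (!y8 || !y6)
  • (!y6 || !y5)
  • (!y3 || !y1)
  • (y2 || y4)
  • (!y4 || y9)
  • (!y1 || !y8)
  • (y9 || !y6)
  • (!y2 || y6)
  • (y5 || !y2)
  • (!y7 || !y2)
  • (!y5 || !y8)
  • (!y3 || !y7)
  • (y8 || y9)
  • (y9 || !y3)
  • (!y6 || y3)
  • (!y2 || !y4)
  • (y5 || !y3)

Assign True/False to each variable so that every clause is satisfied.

y1 = T  y2 = F  y3 = F  y4 = T  y5 = F  y6 = F  y7 = F  y8 = F  y9 = T

Check each clause:
  1. (y6 || !y5) — !y5 is true.
  2. (!y3 || y8) — !y3 is true.
  3. (!y2 || y8) — !y2 is true.
  4. (!y6 || !y8) — !y8 is true.
  5. (!y6 || !y5) — !y6 is true.
  6. (!y3 || !y1) — !y3 is true.
  7. (y4 || y2) — y4 is true.
  8. (!y4 || y9) — y9 is true.
  9. (!y8 || !y1) — !y8 is true.
  10. (!y6 || y9) — y9 is true.
  11. (!y2 || y6) — !y2 is true.
  12. (!y2 || y5) — !y2 is true.
  13. (!y7 || !y2) — !y7 is true.
  14. (!y5 || !y8) — !y8 is true.
  15. (!y7 || !y3) — !y7 is true.
  16. (y9 || y8) — y9 is true.
  17. (y9 || !y3) — y9 is true.
  18. (!y6 || y3) — !y6 is true.
  19. (!y4 || !y2) — !y2 is true.
  20. (!y3 || y5) — !y3 is true.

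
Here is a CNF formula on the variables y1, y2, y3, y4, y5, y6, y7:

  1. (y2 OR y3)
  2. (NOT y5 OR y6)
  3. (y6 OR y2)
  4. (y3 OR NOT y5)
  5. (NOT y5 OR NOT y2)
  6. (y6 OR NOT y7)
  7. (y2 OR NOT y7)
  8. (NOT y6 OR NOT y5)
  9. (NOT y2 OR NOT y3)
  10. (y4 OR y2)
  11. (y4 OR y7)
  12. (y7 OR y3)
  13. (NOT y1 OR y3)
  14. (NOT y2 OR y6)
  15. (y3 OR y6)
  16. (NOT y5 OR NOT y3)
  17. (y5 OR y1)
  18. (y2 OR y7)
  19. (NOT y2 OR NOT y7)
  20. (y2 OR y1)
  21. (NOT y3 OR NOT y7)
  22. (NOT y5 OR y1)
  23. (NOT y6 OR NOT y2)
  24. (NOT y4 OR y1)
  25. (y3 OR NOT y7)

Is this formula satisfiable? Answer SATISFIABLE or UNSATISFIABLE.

UNSATISFIABLE

y2 = True:
  propagation gives y5=False, y3=False, y7=True; an empty clause results — contradiction.
y2 = False:
  propagation gives y3=True, y6=True, y7=False; an empty clause results — contradiction.
Every branch closes, so no satisfying assignment exists.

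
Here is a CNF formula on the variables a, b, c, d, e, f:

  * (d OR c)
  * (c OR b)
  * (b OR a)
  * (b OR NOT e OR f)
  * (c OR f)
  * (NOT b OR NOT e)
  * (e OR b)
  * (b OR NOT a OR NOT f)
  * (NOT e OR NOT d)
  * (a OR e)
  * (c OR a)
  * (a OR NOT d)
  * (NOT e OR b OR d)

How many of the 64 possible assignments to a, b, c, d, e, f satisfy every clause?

Satisfying assignments:
  a=T b=T c=F d=T e=F f=T
  a=T b=T c=T d=F e=F f=F
  a=T b=T c=T d=F e=F f=T
  a=T b=T c=T d=T e=F f=F
  a=T b=T c=T d=T e=F f=T
That's 5 in total.

5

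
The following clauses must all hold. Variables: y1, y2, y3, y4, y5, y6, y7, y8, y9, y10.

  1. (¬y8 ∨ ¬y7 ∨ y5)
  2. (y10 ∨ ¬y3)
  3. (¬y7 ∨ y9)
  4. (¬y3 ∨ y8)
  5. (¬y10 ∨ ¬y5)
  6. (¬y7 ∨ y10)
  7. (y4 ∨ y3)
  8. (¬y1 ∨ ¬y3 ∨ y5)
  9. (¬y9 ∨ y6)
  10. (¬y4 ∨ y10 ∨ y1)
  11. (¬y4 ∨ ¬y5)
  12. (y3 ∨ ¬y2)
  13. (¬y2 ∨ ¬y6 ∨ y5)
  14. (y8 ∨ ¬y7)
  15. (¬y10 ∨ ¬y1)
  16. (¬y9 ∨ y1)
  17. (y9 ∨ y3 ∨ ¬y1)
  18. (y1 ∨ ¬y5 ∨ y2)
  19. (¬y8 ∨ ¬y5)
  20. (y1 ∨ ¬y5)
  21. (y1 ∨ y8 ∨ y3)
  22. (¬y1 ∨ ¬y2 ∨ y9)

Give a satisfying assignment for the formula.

Pure literal: y7 appears only negated; assign y7 = False.
Set y1 = False and propagate.
  then y9 is forced to False.
  then y5 is forced to False.
Try y2 = False.
The remaining clauses are satisfied by y3 = True, y4 = False, y6 = True, y8 = True, y10 = True.
Check each clause:
  1. (¬y8 ∨ ¬y7 ∨ y5) — ¬y7 is true.
  2. (¬y3 ∨ y10) — y10 is true.
  3. (y9 ∨ ¬y7) — ¬y7 is true.
  4. (¬y3 ∨ y8) — y8 is true.
  5. (¬y5 ∨ ¬y10) — ¬y5 is true.
  6. (¬y7 ∨ y10) — ¬y7 is true.
  7. (y3 ∨ y4) — y3 is true.
  8. (y5 ∨ ¬y1 ∨ ¬y3) — ¬y1 is true.
  9. (¬y9 ∨ y6) — y6 is true.
  10. (y10 ∨ ¬y4 ∨ y1) — y10 is true.
  11. (¬y4 ∨ ¬y5) — ¬y5 is true.
  12. (y3 ∨ ¬y2) — y3 is true.
  13. (¬y2 ∨ y5 ∨ ¬y6) — ¬y2 is true.
  14. (y8 ∨ ¬y7) — y8 is true.
  15. (¬y10 ∨ ¬y1) — ¬y1 is true.
  16. (¬y9 ∨ y1) — ¬y9 is true.
  17. (¬y1 ∨ y9 ∨ y3) — y3 is true.
  18. (y1 ∨ ¬y5 ∨ y2) — ¬y5 is true.
  19. (¬y5 ∨ ¬y8) — ¬y5 is true.
  20. (y1 ∨ ¬y5) — ¬y5 is true.
  21. (y8 ∨ y1 ∨ y3) — y8 is true.
  22. (¬y1 ∨ y9 ∨ ¬y2) — ¬y1 is true.

y1=F  y2=F  y3=T  y4=F  y5=F  y6=T  y7=F  y8=T  y9=F  y10=T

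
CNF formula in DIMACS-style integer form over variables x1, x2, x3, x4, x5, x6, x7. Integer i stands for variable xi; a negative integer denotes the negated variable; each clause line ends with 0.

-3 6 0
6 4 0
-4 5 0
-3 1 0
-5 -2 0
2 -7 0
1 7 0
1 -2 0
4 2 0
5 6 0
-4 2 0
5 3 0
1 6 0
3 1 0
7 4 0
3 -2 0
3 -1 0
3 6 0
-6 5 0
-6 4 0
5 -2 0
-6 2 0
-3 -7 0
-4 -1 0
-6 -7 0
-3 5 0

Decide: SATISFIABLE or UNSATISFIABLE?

x3 = True:
  propagation gives x6=True, x1=True, x5=True, x2=False; an empty clause results — contradiction.
x3 = False:
  propagation gives x5=True, x2=False, x7=False, x1=True; an empty clause results — contradiction.
Every branch closes, so no satisfying assignment exists.

UNSATISFIABLE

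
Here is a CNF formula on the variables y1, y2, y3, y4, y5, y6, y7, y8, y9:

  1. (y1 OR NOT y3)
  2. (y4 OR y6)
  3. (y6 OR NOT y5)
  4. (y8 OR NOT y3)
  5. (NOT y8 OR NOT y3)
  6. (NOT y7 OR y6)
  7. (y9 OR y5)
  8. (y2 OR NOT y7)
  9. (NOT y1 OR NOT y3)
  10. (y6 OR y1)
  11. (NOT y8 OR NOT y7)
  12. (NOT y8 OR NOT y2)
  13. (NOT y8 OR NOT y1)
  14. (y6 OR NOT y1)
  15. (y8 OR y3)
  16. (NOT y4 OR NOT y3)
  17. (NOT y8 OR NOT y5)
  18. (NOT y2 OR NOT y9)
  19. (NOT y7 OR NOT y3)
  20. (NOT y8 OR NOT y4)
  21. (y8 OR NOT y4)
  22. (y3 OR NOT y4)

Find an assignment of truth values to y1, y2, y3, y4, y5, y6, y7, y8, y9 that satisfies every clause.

y6 occurs only positively in the remaining clauses — set y6 = True.
Pure literal: y7 appears only negated; assign y7 = False.
Branch on y1: take y1 = False.
  then y3 is forced to False.
  then y8 is forced to True.
  then y2 is forced to False.
  then y5 is forced to False.
  then y9 is forced to True.
  then y4 is forced to False.
Check each clause:
  1. (y1 OR NOT y3) — NOT y3 is true.
  2. (y4 OR y6) — y6 is true.
  3. (NOT y5 OR y6) — NOT y5 is true.
  4. (y8 OR NOT y3) — y8 is true.
  5. (NOT y3 OR NOT y8) — NOT y3 is true.
  6. (y6 OR NOT y7) — NOT y7 is true.
  7. (y9 OR y5) — y9 is true.
  8. (NOT y7 OR y2) — NOT y7 is true.
  9. (NOT y1 OR NOT y3) — NOT y3 is true.
  10. (y1 OR y6) — y6 is true.
  11. (NOT y8 OR NOT y7) — NOT y7 is true.
  12. (NOT y8 OR NOT y2) — NOT y2 is true.
  13. (NOT y1 OR NOT y8) — NOT y1 is true.
  14. (NOT y1 OR y6) — NOT y1 is true.
  15. (y3 OR y8) — y8 is true.
  16. (NOT y4 OR NOT y3) — NOT y4 is true.
  17. (NOT y5 OR NOT y8) — NOT y5 is true.
  18. (NOT y2 OR NOT y9) — NOT y2 is true.
  19. (NOT y3 OR NOT y7) — NOT y7 is true.
  20. (NOT y4 OR NOT y8) — NOT y4 is true.
  21. (NOT y4 OR y8) — y8 is true.
  22. (y3 OR NOT y4) — NOT y4 is true.

y1=False, y2=False, y3=False, y4=False, y5=False, y6=True, y7=False, y8=True, y9=True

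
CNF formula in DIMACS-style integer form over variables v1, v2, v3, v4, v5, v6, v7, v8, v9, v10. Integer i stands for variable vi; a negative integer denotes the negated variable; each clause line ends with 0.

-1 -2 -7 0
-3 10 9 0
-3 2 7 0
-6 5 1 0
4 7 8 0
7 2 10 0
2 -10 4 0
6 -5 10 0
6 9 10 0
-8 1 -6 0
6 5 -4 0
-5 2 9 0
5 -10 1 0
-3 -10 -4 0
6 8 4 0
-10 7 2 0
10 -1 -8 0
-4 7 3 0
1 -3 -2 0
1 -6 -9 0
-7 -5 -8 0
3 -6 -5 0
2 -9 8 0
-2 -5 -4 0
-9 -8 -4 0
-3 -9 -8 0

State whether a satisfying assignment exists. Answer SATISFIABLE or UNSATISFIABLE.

SATISFIABLE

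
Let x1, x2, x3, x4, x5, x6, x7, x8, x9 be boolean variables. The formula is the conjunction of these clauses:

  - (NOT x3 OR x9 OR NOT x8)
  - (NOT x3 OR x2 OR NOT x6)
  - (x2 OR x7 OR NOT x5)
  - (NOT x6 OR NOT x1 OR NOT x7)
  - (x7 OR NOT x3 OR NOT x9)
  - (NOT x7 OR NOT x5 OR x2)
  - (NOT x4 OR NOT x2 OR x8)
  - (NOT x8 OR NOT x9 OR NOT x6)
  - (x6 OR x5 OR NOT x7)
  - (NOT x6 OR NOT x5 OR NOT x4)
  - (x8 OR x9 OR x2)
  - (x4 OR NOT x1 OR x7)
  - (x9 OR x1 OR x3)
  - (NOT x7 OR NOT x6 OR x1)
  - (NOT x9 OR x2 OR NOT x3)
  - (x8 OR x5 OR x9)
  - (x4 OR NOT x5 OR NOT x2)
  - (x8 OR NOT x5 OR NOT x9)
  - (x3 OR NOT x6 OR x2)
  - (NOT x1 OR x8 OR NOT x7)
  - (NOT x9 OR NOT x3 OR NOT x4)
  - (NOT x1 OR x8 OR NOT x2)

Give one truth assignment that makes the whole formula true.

Set x1 = False and propagate.
The remaining clauses are satisfied by x2 = True, x3 = False, x4 = False, x5 = False, x6 = False, x7 = False, x8 = True, x9 = True.

x1=F  x2=T  x3=F  x4=F  x5=F  x6=F  x7=F  x8=T  x9=T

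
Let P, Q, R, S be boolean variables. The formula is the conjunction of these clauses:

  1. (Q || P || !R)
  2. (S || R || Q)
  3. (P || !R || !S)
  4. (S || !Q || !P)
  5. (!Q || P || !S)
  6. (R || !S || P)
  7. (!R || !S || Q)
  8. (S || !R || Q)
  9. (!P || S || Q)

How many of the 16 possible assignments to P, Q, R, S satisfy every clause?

5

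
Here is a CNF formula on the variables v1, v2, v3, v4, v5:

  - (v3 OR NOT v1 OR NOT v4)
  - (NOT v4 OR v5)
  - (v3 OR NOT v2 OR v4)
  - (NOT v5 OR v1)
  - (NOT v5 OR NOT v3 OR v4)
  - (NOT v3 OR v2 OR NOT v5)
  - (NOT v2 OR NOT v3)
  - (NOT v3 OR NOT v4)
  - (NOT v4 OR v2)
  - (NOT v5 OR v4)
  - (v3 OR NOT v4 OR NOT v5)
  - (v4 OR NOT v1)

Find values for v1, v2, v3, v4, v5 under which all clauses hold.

v1=F, v2=F, v3=T, v4=F, v5=F

Set v1 = False and propagate.
  then v5 is forced to False.
  then v4 is forced to False.
For the remaining variables, v2 = False, v3 = True works.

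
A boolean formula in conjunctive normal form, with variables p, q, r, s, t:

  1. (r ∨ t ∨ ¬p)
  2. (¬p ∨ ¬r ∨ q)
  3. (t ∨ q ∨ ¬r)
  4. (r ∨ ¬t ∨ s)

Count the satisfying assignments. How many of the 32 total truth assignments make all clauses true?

18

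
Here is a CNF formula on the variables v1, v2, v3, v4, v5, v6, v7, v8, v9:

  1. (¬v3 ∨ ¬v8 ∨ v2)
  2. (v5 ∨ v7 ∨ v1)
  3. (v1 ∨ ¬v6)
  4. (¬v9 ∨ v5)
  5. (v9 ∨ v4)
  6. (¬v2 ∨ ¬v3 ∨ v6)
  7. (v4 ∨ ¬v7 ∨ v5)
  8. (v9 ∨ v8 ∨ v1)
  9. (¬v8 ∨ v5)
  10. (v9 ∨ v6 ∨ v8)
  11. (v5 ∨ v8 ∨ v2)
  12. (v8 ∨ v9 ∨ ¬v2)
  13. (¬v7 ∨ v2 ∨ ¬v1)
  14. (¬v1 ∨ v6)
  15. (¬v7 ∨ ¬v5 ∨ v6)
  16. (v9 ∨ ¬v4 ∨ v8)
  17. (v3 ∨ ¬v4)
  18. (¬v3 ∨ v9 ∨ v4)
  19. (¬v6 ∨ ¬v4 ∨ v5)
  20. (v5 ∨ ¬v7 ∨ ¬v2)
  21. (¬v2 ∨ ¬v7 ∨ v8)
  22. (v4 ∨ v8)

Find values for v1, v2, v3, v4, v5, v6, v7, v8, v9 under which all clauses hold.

v1 = False  v2 = False  v3 = False  v4 = False  v5 = True  v6 = False  v7 = False  v8 = True  v9 = True

Set v1 = False and propagate.
  then v6 is forced to False.
Try v2 = False.
The remaining clauses are satisfied by v3 = False, v4 = False, v5 = True, v7 = False, v8 = True, v9 = True.
Every clause has at least one true literal under this assignment.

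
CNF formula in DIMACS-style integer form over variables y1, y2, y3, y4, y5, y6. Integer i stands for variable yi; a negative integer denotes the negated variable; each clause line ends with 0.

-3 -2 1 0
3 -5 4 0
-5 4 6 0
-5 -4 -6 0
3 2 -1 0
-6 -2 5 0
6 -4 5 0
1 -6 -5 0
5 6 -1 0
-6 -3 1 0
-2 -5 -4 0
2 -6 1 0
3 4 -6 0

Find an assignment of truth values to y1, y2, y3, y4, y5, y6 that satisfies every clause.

y1=False, y2=True, y3=False, y4=False, y5=False, y6=False

Try y1 = False.
Branch on y2: take y2 = True.
  then y3 is forced to False.
The remaining clauses are satisfied by y4 = False, y5 = False, y6 = False.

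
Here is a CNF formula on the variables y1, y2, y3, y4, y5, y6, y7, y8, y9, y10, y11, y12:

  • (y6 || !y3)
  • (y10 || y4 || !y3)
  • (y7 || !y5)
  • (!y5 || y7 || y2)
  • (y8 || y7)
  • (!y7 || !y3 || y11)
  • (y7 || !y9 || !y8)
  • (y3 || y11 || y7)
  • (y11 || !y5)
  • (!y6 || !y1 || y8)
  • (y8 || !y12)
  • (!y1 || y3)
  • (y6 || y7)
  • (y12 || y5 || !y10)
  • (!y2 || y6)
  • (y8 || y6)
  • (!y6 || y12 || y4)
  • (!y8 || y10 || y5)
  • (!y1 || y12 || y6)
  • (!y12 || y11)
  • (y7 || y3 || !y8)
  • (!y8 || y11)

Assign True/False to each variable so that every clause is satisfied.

y1 occurs only negated in the remaining clauses — set y1 = False.
Pure literal: y9 appears only negated; assign y9 = False.
Set y2 = False and propagate.
Branch on y3: take y3 = True.
  then y6 is forced to True.
Branch on y4: take y4 = False.
  then y10 is forced to True.
  then y12 is forced to True.
  then y8 is forced to True.
  then y11 is forced to True.
The remaining clauses are satisfied by y5 = False, y7 = False.
Every clause has at least one true literal under this assignment.

y1=F  y2=F  y3=T  y4=F  y5=F  y6=T  y7=F  y8=T  y9=F  y10=T  y11=T  y12=T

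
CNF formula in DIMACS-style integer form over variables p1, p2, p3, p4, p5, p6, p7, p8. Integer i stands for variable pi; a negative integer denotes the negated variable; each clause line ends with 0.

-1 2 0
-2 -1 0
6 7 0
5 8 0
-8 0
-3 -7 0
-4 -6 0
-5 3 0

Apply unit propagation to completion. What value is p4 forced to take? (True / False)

(~p8) stands alone — p8 = False.
(p5 | p8) with p8 = False leaves only p5, so p5 = True.
From (p3 | ~p5) and p5 = True: p3 = True.
(~p7 | ~p3) with p3 = True leaves only ~p7, so p7 = False.
(p6 | p7): since p7 = False, the clause reduces to (p6). p6 = True.
From (~p4 | ~p6) and p6 = True: p4 = False.

False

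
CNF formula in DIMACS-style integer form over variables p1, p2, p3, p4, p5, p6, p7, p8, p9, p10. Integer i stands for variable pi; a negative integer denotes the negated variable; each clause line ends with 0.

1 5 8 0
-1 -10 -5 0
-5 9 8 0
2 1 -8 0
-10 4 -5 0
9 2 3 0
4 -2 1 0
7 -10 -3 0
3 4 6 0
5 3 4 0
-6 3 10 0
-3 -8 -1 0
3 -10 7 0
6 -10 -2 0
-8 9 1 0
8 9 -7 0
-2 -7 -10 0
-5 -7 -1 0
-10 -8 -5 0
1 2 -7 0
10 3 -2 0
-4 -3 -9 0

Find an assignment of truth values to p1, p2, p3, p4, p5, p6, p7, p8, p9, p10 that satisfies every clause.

p1 = True, p2 = False, p3 = False, p4 = True, p5 = False, p6 = False, p7 = True, p8 = True, p9 = True, p10 = False

Check each clause:
  1. (p1 ∨ p8 ∨ p5) — p8 is true.
  2. (¬p1 ∨ ¬p10 ∨ ¬p5) — ¬p5 is true.
  3. (p9 ∨ p8 ∨ ¬p5) — p8 is true.
  4. (p2 ∨ p1 ∨ ¬p8) — p1 is true.
  5. (¬p10 ∨ ¬p5 ∨ p4) — ¬p5 is true.
  6. (p9 ∨ p2 ∨ p3) — p9 is true.
  7. (p1 ∨ ¬p2 ∨ p4) — p1 is true.
  8. (¬p3 ∨ p7 ∨ ¬p10) — ¬p3 is true.
  9. (p4 ∨ p3 ∨ p6) — p4 is true.
  10. (p3 ∨ p5 ∨ p4) — p4 is true.
  11. (p3 ∨ p10 ∨ ¬p6) — ¬p6 is true.
  12. (¬p3 ∨ ¬p8 ∨ ¬p1) — ¬p3 is true.
  13. (p7 ∨ ¬p10 ∨ p3) — ¬p10 is true.
  14. (¬p2 ∨ p6 ∨ ¬p10) — ¬p10 is true.
  15. (p9 ∨ p1 ∨ ¬p8) — p1 is true.
  16. (p9 ∨ ¬p7 ∨ p8) — p8 is true.
  17. (¬p2 ∨ ¬p7 ∨ ¬p10) — ¬p10 is true.
  18. (¬p5 ∨ ¬p7 ∨ ¬p1) — ¬p5 is true.
  19. (¬p8 ∨ ¬p10 ∨ ¬p5) — ¬p5 is true.
  20. (p2 ∨ p1 ∨ ¬p7) — p1 is true.
  21. (p3 ∨ ¬p2 ∨ p10) — ¬p2 is true.
  22. (¬p9 ∨ ¬p3 ∨ ¬p4) — ¬p3 is true.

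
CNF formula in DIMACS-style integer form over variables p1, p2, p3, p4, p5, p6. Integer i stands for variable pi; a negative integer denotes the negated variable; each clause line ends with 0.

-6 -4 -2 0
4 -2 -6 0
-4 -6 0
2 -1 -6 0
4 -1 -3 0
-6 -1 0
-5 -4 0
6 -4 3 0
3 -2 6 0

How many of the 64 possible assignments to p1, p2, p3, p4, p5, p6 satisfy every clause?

Case analysis on p6 and p4:
  p6=1, p4=1: a clause becomes empty — 0.
  p6=1, p4=0: remaining (p1,p2,p3,p5) ∈ {(0,0,0,0); (0,0,0,1); (0,0,1,0); (0,0,1,1)} — 4.
  p6=0, p4=1: remaining (p1,p2,p3,p5) ∈ {(0,0,1,0); (0,1,1,0); (1,0,1,0); (1,1,1,0)} — 4.
  p6=0, p4=0: p5 free; 4 ways for (p1,p2,p3) × 2^1 = 8.
Total: 0 + 4 + 4 + 8 = 16.

16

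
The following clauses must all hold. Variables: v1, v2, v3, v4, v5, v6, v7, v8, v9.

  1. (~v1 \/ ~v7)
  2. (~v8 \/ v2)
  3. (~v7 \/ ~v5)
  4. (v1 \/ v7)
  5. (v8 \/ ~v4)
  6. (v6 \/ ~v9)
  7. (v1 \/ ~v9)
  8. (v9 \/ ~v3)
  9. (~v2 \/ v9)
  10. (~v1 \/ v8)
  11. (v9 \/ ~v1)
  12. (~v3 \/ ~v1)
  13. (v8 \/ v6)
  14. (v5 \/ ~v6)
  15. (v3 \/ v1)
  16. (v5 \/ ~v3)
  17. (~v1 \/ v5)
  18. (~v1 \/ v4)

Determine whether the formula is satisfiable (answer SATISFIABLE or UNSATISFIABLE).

Branch on v1: take v1 = True.
  then v7 is forced to False.
  then v8 is forced to True.
  then v2 is forced to True.
  then v9 is forced to True.
  then v6 is forced to True.
  then v3 is forced to False.
  then v5 is forced to True.
  then v4 is forced to True.
So v1=True, v2=True, v3=False, v4=True, v5=True, v6=True, v7=False, v8=True, v9=True is a satisfying assignment.

SATISFIABLE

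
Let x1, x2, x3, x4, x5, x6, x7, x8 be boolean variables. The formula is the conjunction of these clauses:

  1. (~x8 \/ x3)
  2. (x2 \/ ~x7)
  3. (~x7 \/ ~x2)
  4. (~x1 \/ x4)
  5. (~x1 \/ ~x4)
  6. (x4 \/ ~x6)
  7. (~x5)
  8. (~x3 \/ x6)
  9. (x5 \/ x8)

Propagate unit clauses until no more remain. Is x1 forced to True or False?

(~x5) is a unit clause: x5 = False.
(x5 \/ x8): since x5 = False, the clause reduces to (x8). x8 = True.
(~x8 \/ x3) with x8 = True leaves only x3, so x3 = True.
From (x6 \/ ~x3) and x3 = True: x6 = True.
In (x4 \/ ~x6), ~x6 is now false; x4 must hold, so x4 = True.
(~x4 \/ ~x1) with x4 = True leaves only ~x1, so x1 = False.

False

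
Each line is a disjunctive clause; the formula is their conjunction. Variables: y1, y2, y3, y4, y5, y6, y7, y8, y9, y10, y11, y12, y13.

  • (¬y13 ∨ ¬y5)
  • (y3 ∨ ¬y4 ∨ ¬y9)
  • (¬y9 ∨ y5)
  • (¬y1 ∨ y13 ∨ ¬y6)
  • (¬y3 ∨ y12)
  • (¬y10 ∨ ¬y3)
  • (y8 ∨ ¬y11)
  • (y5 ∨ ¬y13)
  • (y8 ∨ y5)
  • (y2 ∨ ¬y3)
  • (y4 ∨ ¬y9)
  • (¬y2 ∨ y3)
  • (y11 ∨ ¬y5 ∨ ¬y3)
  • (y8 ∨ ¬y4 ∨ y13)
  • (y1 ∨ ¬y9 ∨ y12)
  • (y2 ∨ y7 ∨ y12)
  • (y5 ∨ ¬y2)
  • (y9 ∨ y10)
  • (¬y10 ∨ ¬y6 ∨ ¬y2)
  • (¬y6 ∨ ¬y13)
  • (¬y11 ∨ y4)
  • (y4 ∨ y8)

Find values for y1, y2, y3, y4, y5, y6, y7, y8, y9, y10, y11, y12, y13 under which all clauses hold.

y1=0  y2=1  y3=1  y4=1  y5=1  y6=1  y7=0  y8=1  y9=1  y10=0  y11=1  y12=1  y13=0

Check each clause:
  1. (¬y13 ∨ ¬y5) — ¬y13 is true.
  2. (¬y4 ∨ y3 ∨ ¬y9) — y3 is true.
  3. (y5 ∨ ¬y9) — y5 is true.
  4. (¬y1 ∨ ¬y6 ∨ y13) — ¬y1 is true.
  5. (¬y3 ∨ y12) — y12 is true.
  6. (¬y3 ∨ ¬y10) — ¬y10 is true.
  7. (¬y11 ∨ y8) — y8 is true.
  8. (¬y13 ∨ y5) — ¬y13 is true.
  9. (y8 ∨ y5) — y8 is true.
  10. (¬y3 ∨ y2) — y2 is true.
  11. (y4 ∨ ¬y9) — y4 is true.
  12. (¬y2 ∨ y3) — y3 is true.
  13. (¬y3 ∨ y11 ∨ ¬y5) — y11 is true.
  14. (y8 ∨ ¬y4 ∨ y13) — y8 is true.
  15. (¬y9 ∨ y12 ∨ y1) — y12 is true.
  16. (y7 ∨ y2 ∨ y12) — y2 is true.
  17. (¬y2 ∨ y5) — y5 is true.
  18. (y9 ∨ y10) — y9 is true.
  19. (¬y10 ∨ ¬y2 ∨ ¬y6) — ¬y10 is true.
  20. (¬y6 ∨ ¬y13) — ¬y13 is true.
  21. (y4 ∨ ¬y11) — y4 is true.
  22. (y8 ∨ y4) — y8 is true.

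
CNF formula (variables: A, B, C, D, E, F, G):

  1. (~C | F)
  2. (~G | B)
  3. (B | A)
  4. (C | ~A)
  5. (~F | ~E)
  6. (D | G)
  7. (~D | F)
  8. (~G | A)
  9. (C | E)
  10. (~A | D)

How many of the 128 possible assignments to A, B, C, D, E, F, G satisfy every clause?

Satisfying assignments:
  A=F B=T C=T D=T E=F F=T G=F
  A=T B=F C=T D=T E=F F=T G=F
  A=T B=T C=T D=T E=F F=T G=F
  A=T B=T C=T D=T E=F F=T G=T
That's 4 in total.

4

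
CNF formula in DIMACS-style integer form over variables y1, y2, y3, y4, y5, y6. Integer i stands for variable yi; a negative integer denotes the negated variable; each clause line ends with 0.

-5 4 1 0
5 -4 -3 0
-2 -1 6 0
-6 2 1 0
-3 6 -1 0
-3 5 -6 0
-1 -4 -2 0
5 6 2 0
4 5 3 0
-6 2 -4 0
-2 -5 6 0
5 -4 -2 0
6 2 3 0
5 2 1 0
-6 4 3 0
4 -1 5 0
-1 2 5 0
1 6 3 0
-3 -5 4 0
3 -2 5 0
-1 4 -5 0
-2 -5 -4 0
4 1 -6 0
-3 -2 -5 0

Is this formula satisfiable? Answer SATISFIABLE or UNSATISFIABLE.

SATISFIABLE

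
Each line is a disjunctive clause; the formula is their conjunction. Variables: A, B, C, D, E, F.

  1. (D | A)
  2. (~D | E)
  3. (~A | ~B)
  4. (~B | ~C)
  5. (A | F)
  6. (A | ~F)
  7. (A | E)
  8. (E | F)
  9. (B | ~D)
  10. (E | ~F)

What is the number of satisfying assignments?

4

The models are:
  A=1 B=0 C=0 D=0 E=1 F=0
  A=1 B=0 C=0 D=0 E=1 F=1
  A=1 B=0 C=1 D=0 E=1 F=0
  A=1 B=0 C=1 D=0 E=1 F=1
Count: 4.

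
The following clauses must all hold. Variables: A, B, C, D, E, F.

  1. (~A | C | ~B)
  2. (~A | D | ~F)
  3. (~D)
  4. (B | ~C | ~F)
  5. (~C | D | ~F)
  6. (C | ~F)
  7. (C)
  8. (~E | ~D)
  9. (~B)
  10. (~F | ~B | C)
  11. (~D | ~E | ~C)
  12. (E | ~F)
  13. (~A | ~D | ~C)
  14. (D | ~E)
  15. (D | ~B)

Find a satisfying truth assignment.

Unit propagation: (~D) forces D = False.
(C) is a unit clause, so C = True.
(~F) is a unit clause, so F = False.
(~B) is a unit clause, so B = False.
(~E) is a unit clause, so E = False.
A is now unconstrained; take A = False.
Check each clause:
  1. (~A | ~B | C) — C is true.
  2. (~F | D | ~A) — ~F is true.
  3. (~D) — ~D is true.
  4. (~F | ~C | B) — ~F is true.
  5. (~F | ~C | D) — ~F is true.
  6. (C | ~F) — ~F is true.
  7. (C) — C is true.
  8. (~D | ~E) — ~E is true.
  9. (~B) — ~B is true.
  10. (~B | ~F | C) — ~F is true.
  11. (~C | ~E | ~D) — ~E is true.
  12. (E | ~F) — ~F is true.
  13. (~D | ~C | ~A) — ~D is true.
  14. (D | ~E) — ~E is true.
  15. (~B | D) — ~B is true.

A = F, B = F, C = T, D = F, E = F, F = F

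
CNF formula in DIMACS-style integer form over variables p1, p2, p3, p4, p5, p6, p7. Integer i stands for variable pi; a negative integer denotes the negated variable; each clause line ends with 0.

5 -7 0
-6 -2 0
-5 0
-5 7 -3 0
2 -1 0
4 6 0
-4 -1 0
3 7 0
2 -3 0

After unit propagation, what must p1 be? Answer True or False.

False

(¬p5) stands alone — p5 = False.
(p5 ∨ ¬p7) with p5 = False leaves only ¬p7, so p7 = False.
(p7 ∨ p3): since p7 = False, the clause reduces to (p3). p3 = True.
From (p2 ∨ ¬p3) and p3 = True: p2 = True.
(¬p2 ∨ ¬p6): since p2 = True, the clause reduces to (¬p6). p6 = False.
From (p6 ∨ p4) and p6 = False: p4 = True.
(¬p1 ∨ ¬p4) with p4 = True leaves only ¬p1, so p1 = False.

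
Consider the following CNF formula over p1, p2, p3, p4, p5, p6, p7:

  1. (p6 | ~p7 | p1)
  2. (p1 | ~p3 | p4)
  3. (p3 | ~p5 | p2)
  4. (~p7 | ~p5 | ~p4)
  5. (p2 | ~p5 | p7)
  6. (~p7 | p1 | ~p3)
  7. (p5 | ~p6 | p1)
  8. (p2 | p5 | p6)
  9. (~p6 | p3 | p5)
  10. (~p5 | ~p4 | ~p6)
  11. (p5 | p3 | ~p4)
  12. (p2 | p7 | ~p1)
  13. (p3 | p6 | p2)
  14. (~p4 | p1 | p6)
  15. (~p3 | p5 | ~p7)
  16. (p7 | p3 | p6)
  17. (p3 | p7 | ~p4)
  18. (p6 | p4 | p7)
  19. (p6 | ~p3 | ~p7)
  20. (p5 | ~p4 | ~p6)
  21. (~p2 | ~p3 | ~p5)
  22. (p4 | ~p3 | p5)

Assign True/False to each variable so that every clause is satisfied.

p1 = T, p2 = T, p3 = F, p4 = F, p5 = T, p6 = F, p7 = T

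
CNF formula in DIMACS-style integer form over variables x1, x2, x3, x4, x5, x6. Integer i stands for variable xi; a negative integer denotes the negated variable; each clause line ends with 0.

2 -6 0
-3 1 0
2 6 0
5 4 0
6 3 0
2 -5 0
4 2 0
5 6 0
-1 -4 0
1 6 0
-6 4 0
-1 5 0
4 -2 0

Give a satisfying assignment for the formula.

x1 = False  x2 = True  x3 = False  x4 = True  x5 = True  x6 = True

Check each clause:
  1. (x2 \/ ~x6) — x2 is true.
  2. (x1 \/ ~x3) — ~x3 is true.
  3. (x6 \/ x2) — x2 is true.
  4. (x4 \/ x5) — x4 is true.
  5. (x6 \/ x3) — x6 is true.
  6. (~x5 \/ x2) — x2 is true.
  7. (x4 \/ x2) — x2 is true.
  8. (x5 \/ x6) — x5 is true.
  9. (~x1 \/ ~x4) — ~x1 is true.
  10. (x1 \/ x6) — x6 is true.
  11. (x4 \/ ~x6) — x4 is true.
  12. (~x1 \/ x5) — x5 is true.
  13. (x4 \/ ~x2) — x4 is true.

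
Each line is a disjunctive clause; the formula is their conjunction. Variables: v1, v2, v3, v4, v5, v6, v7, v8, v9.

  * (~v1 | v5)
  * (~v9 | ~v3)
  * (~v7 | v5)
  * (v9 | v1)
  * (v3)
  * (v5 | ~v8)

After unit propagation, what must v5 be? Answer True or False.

True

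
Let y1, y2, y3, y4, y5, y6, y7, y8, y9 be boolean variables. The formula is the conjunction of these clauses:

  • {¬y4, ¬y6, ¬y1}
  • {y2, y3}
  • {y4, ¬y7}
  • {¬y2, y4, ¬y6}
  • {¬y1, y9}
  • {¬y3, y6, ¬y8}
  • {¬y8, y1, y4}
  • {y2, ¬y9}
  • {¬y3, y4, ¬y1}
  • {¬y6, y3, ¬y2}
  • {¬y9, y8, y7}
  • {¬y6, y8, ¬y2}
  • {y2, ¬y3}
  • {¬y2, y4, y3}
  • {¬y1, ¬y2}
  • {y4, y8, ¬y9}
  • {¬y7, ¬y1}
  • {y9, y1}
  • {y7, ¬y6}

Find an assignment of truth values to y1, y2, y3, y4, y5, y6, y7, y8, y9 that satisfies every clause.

y1 = F  y2 = T  y3 = F  y4 = T  y5 = T  y6 = F  y7 = F  y8 = T  y9 = T

Branch on y1: take y1 = False.
  then y9 is forced to True.
  then y2 is forced to True.
Branch on y3: take y3 = False.
  then y6 is forced to False.
  then y4 is forced to True.
For the remaining variables, y5 = True, y7 = False, y8 = True works.
Every clause has at least one true literal under this assignment.
Check each clause:
  1. {¬y1, ¬y4, ¬y6} — ¬y6 is true.
  2. {y2, y3} — y2 is true.
  3. {¬y7, y4} — ¬y7 is true.
  4. {¬y2, ¬y6, y4} — ¬y6 is true.
  5. {¬y1, y9} — y9 is true.
  6. {¬y8, ¬y3, y6} — ¬y3 is true.
  7. {y4, y1, ¬y8} — y4 is true.
  8. {¬y9, y2} — y2 is true.
  9. {y4, ¬y1, ¬y3} — y4 is true.
  10. {¬y6, y3, ¬y2} — ¬y6 is true.
  11. {y8, ¬y9, y7} — y8 is true.
  12. {y8, ¬y6, ¬y2} — y8 is true.
  13. {y2, ¬y3} — y2 is true.
  14. {y3, ¬y2, y4} — y4 is true.
  15. {¬y1, ¬y2} — ¬y1 is true.
  16. {y8, ¬y9, y4} — y8 is true.
  17. {¬y1, ¬y7} — ¬y7 is true.
  18. {y1, y9} — y9 is true.
  19. {y7, ¬y6} — ¬y6 is true.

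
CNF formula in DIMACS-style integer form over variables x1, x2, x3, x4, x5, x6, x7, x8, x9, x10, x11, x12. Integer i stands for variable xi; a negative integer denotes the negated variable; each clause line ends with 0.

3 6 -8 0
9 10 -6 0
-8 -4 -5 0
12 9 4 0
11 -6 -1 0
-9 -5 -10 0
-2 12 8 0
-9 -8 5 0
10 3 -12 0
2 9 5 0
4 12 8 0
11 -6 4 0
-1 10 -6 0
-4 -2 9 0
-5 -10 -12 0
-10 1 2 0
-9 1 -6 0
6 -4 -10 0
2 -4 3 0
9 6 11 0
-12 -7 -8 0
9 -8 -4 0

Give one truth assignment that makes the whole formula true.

Pure literal: x3 appears only positively; assign x3 = True.
Pure literal: x7 appears only negated; assign x7 = False.
Set x1 = False and propagate.
Set x2 = False and propagate.
  then x10 is forced to False.
The remaining clauses are satisfied by x4 = False, x5 = False, x6 = False, x8 = False, x9 = True, x11 = False, x12 = True.
Every clause has at least one true literal under this assignment.

x1 = False, x2 = False, x3 = True, x4 = False, x5 = False, x6 = False, x7 = False, x8 = False, x9 = True, x10 = False, x11 = False, x12 = True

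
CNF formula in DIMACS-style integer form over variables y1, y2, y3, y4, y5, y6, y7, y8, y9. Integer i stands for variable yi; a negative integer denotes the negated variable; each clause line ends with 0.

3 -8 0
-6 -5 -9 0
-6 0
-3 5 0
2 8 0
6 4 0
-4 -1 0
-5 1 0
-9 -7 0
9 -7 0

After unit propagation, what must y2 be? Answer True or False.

True

Unit clause (~y6) sets y6 = False.
(y6 | y4) with y6 = False leaves only y4, so y4 = True.
From (~y1 | ~y4) and y4 = True: y1 = False.
(y1 | ~y5): since y1 = False, the clause reduces to (~y5). y5 = False.
(y5 | ~y3) with y5 = False leaves only ~y3, so y3 = False.
In (y3 | ~y8), y3 is now false; ~y8 must hold, so y8 = False.
In (y8 | y2), y8 is now false; y2 must hold, so y2 = True.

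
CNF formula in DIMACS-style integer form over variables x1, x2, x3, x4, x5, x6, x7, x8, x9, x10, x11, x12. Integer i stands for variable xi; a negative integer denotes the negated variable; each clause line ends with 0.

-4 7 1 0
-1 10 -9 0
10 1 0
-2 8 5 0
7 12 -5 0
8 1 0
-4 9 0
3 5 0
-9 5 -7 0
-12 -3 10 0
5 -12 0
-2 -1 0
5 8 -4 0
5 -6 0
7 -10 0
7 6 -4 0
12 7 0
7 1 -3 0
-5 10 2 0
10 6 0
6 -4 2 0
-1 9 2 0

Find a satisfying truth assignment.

x1=False  x2=True  x3=True  x4=True  x5=True  x6=False  x7=True  x8=True  x9=True  x10=True  x11=False  x12=False

Check each clause:
  1. (¬x4 ∨ x7 ∨ x1) — x7 is true.
  2. (¬x9 ∨ ¬x1 ∨ x10) — x10 is true.
  3. (x1 ∨ x10) — x10 is true.
  4. (¬x2 ∨ x8 ∨ x5) — x8 is true.
  5. (x12 ∨ x7 ∨ ¬x5) — x7 is true.
  6. (x1 ∨ x8) — x8 is true.
  7. (x9 ∨ ¬x4) — x9 is true.
  8. (x3 ∨ x5) — x3 is true.
  9. (x5 ∨ ¬x7 ∨ ¬x9) — x5 is true.
  10. (x10 ∨ ¬x12 ∨ ¬x3) — x10 is true.
  11. (x5 ∨ ¬x12) — ¬x12 is true.
  12. (¬x1 ∨ ¬x2) — ¬x1 is true.
  13. (x5 ∨ x8 ∨ ¬x4) — x8 is true.
  14. (x5 ∨ ¬x6) — ¬x6 is true.
  15. (x7 ∨ ¬x10) — x7 is true.
  16. (x7 ∨ ¬x4 ∨ x6) — x7 is true.
  17. (x7 ∨ x12) — x7 is true.
  18. (x1 ∨ x7 ∨ ¬x3) — x7 is true.
  19. (x10 ∨ x2 ∨ ¬x5) — x10 is true.
  20. (x10 ∨ x6) — x10 is true.
  21. (x6 ∨ x2 ∨ ¬x4) — x2 is true.
  22. (¬x1 ∨ x2 ∨ x9) — x9 is true.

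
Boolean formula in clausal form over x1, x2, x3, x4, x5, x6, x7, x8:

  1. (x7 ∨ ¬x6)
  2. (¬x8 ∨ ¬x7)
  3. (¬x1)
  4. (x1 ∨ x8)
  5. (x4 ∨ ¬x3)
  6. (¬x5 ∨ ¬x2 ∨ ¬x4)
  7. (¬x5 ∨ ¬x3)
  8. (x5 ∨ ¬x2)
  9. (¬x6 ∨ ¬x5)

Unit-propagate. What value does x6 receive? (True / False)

False

(¬x1) stands alone — x1 = False.
From (x8 ∨ x1) and x1 = False: x8 = True.
(¬x8 ∨ ¬x7) with x8 = True leaves only ¬x7, so x7 = False.
(¬x6 ∨ x7): since x7 = False, the clause reduces to (¬x6). x6 = False.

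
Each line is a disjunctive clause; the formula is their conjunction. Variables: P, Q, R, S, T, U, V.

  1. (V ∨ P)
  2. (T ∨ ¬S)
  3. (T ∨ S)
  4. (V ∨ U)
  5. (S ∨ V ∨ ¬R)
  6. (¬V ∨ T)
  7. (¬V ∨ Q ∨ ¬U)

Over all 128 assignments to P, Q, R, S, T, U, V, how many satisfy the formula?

30

Case analysis on V and S:
  V=T, S=T: P, R free; 3 ways for (Q,T,U) × 2^2 = 12.
  V=T, S=F: P, R free; 3 ways for (Q,T,U) × 2^2 = 12.
  V=F, S=T: remaining (P,Q,R,T,U) ∈ {(T,F,F,T,T); (T,F,T,T,T); (T,T,F,T,T); (T,T,T,T,T)} — 4.
  V=F, S=F: remaining (P,Q,R,T,U) ∈ {(T,F,F,T,T); (T,T,F,T,T)} — 2.
Total: 12 + 12 + 4 + 2 = 30.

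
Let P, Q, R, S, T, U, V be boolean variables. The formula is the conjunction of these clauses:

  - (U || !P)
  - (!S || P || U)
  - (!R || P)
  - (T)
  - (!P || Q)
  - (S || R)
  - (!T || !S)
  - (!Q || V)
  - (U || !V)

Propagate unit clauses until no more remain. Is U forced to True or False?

True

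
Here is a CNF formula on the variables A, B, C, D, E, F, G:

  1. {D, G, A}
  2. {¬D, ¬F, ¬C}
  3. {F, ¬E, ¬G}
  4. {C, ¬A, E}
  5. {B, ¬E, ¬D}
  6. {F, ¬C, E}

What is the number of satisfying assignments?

42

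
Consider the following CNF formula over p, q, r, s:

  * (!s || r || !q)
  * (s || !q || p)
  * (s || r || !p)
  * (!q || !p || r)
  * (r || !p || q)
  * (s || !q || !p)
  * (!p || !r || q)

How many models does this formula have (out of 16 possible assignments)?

6

The models are:
  p=F q=F r=F s=F
  p=F q=F r=F s=T
  p=F q=F r=T s=F
  p=F q=F r=T s=T
  p=F q=T r=T s=T
  p=T q=T r=T s=T
That's 6 in total.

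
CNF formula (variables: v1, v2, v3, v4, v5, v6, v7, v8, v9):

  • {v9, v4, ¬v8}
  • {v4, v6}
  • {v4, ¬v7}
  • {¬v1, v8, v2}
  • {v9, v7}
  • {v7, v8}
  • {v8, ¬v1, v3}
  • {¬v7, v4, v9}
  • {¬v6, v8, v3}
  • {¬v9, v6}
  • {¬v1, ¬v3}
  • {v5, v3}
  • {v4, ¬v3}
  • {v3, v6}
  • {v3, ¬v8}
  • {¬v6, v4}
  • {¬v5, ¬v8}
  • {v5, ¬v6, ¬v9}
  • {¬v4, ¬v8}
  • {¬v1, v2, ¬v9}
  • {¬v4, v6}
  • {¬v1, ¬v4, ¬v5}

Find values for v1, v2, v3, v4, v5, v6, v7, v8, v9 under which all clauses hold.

v1=False, v2=False, v3=True, v4=True, v5=True, v6=True, v7=True, v8=False, v9=True

v1 occurs only negated in the remaining clauses — set v1 = False.
Try v3 = True.
  then v4 is forced to True.
  then v8 is forced to False.
  then v7 is forced to True.
  then v6 is forced to True.
The remaining clauses are satisfied by v2 = False, v5 = True, v9 = True.
Every clause has at least one true literal under this assignment.
Check each clause:
  1. {v4, v9, ¬v8} — ¬v8 is true.
  2. {v6, v4} — v4 is true.
  3. {¬v7, v4} — v4 is true.
  4. {¬v1, v8, v2} — ¬v1 is true.
  5. {v7, v9} — v9 is true.
  6. {v7, v8} — v7 is true.
  7. {v3, v8, ¬v1} — v3 is true.
  8. {¬v7, v4, v9} — v4 is true.
  9. {v8, v3, ¬v6} — v3 is true.
  10. {v6, ¬v9} — v6 is true.
  11. {¬v3, ¬v1} — ¬v1 is true.
  12. {v3, v5} — v3 is true.
  13. {v4, ¬v3} — v4 is true.
  14. {v3, v6} — v3 is true.
  15. {¬v8, v3} — ¬v8 is true.
  16. {¬v6, v4} — v4 is true.
  17. {¬v5, ¬v8} — ¬v8 is true.
  18. {v5, ¬v6, ¬v9} — v5 is true.
  19. {¬v8, ¬v4} — ¬v8 is true.
  20. {¬v1, v2, ¬v9} — ¬v1 is true.
  21. {v6, ¬v4} — v6 is true.
  22. {¬v5, ¬v4, ¬v1} — ¬v1 is true.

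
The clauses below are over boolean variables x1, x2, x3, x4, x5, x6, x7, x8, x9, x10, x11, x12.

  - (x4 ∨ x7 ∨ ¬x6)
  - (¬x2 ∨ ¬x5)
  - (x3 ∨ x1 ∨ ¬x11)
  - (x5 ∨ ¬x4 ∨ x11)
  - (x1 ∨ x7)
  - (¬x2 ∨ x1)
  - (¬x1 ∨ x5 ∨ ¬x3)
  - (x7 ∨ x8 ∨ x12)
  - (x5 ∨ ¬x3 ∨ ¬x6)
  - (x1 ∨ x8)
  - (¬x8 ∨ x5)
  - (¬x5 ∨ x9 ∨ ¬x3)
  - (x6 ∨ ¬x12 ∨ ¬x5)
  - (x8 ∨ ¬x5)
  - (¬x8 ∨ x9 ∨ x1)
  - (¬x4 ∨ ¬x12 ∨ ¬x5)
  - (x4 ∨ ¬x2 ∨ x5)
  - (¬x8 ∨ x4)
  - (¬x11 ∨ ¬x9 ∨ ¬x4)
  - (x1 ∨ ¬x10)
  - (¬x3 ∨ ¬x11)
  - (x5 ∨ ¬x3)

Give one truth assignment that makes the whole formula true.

x2 occurs only negated in the remaining clauses — set x2 = False.
Try x1 = True.
Try x3 = False.
Try x4 = True.
For the remaining variables, x5 = True, x6 = False, x7 = False, x8 = True, x9 = False, x10 = True, x11 = True, x12 = False works.
Check each clause:
  1. (x7 ∨ x4 ∨ ¬x6) — ¬x6 is true.
  2. (¬x2 ∨ ¬x5) — ¬x2 is true.
  3. (x3 ∨ ¬x11 ∨ x1) — x1 is true.
  4. (x11 ∨ x5 ∨ ¬x4) — x11 is true.
  5. (x7 ∨ x1) — x1 is true.
  6. (x1 ∨ ¬x2) — x1 is true.
  7. (¬x3 ∨ ¬x1 ∨ x5) — ¬x3 is true.
  8. (x12 ∨ x7 ∨ x8) — x8 is true.
  9. (¬x6 ∨ x5 ∨ ¬x3) — ¬x3 is true.
  10. (x8 ∨ x1) — x8 is true.
  11. (¬x8 ∨ x5) — x5 is true.
  12. (¬x5 ∨ ¬x3 ∨ x9) — ¬x3 is true.
  13. (¬x5 ∨ x6 ∨ ¬x12) — ¬x12 is true.
  14. (x8 ∨ ¬x5) — x8 is true.
  15. (x9 ∨ ¬x8 ∨ x1) — x1 is true.
  16. (¬x5 ∨ ¬x12 ∨ ¬x4) — ¬x12 is true.
  17. (x4 ∨ x5 ∨ ¬x2) — x4 is true.
  18. (x4 ∨ ¬x8) — x4 is true.
  19. (¬x4 ∨ ¬x9 ∨ ¬x11) — ¬x9 is true.
  20. (x1 ∨ ¬x10) — x1 is true.
  21. (¬x3 ∨ ¬x11) — ¬x3 is true.
  22. (x5 ∨ ¬x3) — ¬x3 is true.

x1=T  x2=F  x3=F  x4=T  x5=T  x6=F  x7=F  x8=T  x9=F  x10=T  x11=T  x12=F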